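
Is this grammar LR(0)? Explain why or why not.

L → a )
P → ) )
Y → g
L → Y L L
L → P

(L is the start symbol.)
Yes, the grammar is LR(0)

Augment with L' → L and build the canonical LR(0) collection (I0 = CLOSURE({[L' → . L]}), then GOTO on every symbol after a dot until no new states appear). It has 11 states:
  I0: { [L → . P], [L → . Y L L], [L → . a )], [L' → . L], [P → . ) )], [Y → . g] }  — shift
  I1: { [P → ) . )] }  — shift
  I2: { [L' → L .] }  — accept
  I3: { [L → P .] }  — reduce
  I4: { [L → . P], [L → . Y L L], [L → . a )], [L → Y . L L], [P → . ) )], [Y → . g] }  — shift
  I5: { [L → a . )] }  — shift
  I6: { [Y → g .] }  — reduce
  I7: { [L → a ) .] }  — reduce
  I8: { [L → . P], [L → . Y L L], [L → . a )], [L → Y L . L], [P → . ) )], [Y → . g] }  — shift
  I9: { [L → Y L L .] }  — reduce
  I10: { [P → ) ) .] }  — reduce

Every state is either a pure shift/goto state or contains exactly one complete item and nothing to shift — no conflicts. The grammar is LR(0).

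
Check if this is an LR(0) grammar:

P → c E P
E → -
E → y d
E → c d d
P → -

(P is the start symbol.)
Yes, the grammar is LR(0)

Augment with P' → P and build the canonical LR(0) collection (I0 = CLOSURE({[P' → . P]}), then GOTO on every symbol after a dot until no new states appear). It has 12 states:
  I0: { [P → . -], [P → . c E P], [P' → . P] }  — shift
  I1: { [P → - .] }  — reduce
  I2: { [P' → P .] }  — accept
  I3: { [E → . -], [E → . c d d], [E → . y d], [P → c . E P] }  — shift
  I4: { [E → - .] }  — reduce
  I5: { [P → . -], [P → . c E P], [P → c E . P] }  — shift
  I6: { [E → c . d d] }  — shift
  I7: { [E → y . d] }  — shift
  I8: { [E → y d .] }  — reduce
  I9: { [E → c d . d] }  — shift
  I10: { [E → c d d .] }  — reduce
  I11: { [P → c E P .] }  — reduce

Every state is either a pure shift/goto state or contains exactly one complete item and nothing to shift — no conflicts. The grammar is LR(0).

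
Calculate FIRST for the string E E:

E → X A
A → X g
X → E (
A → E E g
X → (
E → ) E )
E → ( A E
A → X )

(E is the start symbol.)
FIRST sets of the non-terminals involved (from the grammar, by fixed-point iteration):
  FIRST(E) = { '(', ')' }

To compute FIRST(E E), process the symbols left to right:
Symbol E is a non-terminal. Add FIRST(E) \ {ε} = { '(', ')' }
E is not nullable (ε ∉ FIRST(E)), so stop here.
FIRST(E E) = { '(', ')' }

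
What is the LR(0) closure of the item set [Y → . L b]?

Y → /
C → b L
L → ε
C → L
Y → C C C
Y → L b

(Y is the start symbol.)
Start with: [Y → . L b]
  [Y → . L b] has the dot before L: add [L → .]
No further items can be added.

CLOSURE = { [L → .], [Y → . L b] }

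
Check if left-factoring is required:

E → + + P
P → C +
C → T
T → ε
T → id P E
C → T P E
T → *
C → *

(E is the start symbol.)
Left-factoring is needed when two productions for the same non-terminal
share a common prefix on the right-hand side.

Productions for C:
  C → T
  C → T P E
  C → *
Productions for T:
  T → ε
  T → id P E
  T → *

Found common prefix 'T' in productions for C

Answer: Yes, C has productions with common prefix 'T'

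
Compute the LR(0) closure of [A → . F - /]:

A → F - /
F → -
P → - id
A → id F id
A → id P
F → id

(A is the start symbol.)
Start with: [A → . F - /]
  [A → . F - /] has the dot before F: add [F → . -], [F → . id]
No further items can be added.

CLOSURE = { [A → . F - /], [F → . -], [F → . id] }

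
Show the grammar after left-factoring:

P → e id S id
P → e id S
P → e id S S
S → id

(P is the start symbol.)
P → e id S P'
P' → id
P' → ε
P' → S
S → id

Left-factoring transforms A → αβ₁ | αβ₂ into A → αA' and A' → β₁ | β₂
(α is the longest common prefix among the alternatives). Repeat until
no nonterminal has two alternatives with a common prefix.

Round 1: P has alternatives sharing prefix 'e id S'. Introduce P': P → e id S P'
  Add: P' → id
  Add: P' → ε
  Add: P' → S

No remaining common prefixes — done.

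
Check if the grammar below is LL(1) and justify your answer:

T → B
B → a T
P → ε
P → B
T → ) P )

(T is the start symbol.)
Yes, the grammar is LL(1).

A grammar is LL(1) if for each non-terminal N with multiple productions, the predict sets of those productions are pairwise disjoint, where PREDICT(N → α) = (FIRST(α) \ {ε}) ∪ (FOLLOW(N) if α ⇒* ε).

Relevant sets:
  FIRST(B) = { 'a' }
  FOLLOW(P) = { ')' }

For T:
  PREDICT(T → B) = { 'a' }
  PREDICT(T → ')' P ')') = { ')' }
For P:
  PREDICT(P → ε) = { ')' }
  PREDICT(P → B) = { 'a' }
B has a single production, so nothing to check there.

All predict sets are disjoint. The grammar IS LL(1).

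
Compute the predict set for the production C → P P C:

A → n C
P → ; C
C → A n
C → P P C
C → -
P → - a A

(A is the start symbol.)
{ '-', ';' }

PREDICT(C → P P C) = (FIRST(RHS) \ {ε}) ∪ (FOLLOW(C) if ε ∈ FIRST(RHS), i.e. RHS ⇒* ε)
FIRST(P) = { '-', ';' }
FIRST(P P C) = { '-', ';' }
ε ∉ FIRST(P P C), so FOLLOW(C) is not added.
PREDICT(C → P P C) = { '-', ';' }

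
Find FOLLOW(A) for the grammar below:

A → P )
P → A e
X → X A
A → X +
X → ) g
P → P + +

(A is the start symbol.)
A is the start symbol, so $ ∈ FOLLOW(A).
In P → A e: A is followed by e, add FIRST(e) \ {ε} = { 'e' }
In X → X A: A is at the end, add FOLLOW(X)

The FOLLOW sets referred to above (computed the same way, to a fixed point):
  FOLLOW(X) = { ')', '+' }

Taking the union: FOLLOW(A) = { $, ')', '+', 'e' }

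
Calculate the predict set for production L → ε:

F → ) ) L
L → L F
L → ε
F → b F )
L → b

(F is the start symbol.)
PREDICT(L → ε) = (FIRST(RHS) \ {ε}) ∪ (FOLLOW(L) if ε ∈ FIRST(RHS), i.e. RHS ⇒* ε)
The right-hand side is ε (FIRST(ε) = { ε }), so the predict set is FOLLOW(L) = { $, ')', 'b' }
PREDICT(L → ε) = { $, ')', 'b' }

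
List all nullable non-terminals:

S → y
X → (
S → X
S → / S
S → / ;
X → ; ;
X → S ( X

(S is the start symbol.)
None

A non-terminal is nullable if it can derive ε (the empty string): either it has an ε-production, or it has a production whose right-hand side consists entirely of nullable non-terminals.

There are no ε-productions, so no non-terminal can derive ε.
No non-terminals are nullable.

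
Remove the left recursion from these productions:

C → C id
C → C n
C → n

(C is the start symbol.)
C is directly left-recursive. The standard transformation for
  A → A α₁ | ... | A α_m | β₁ | ... | β_n
is
  A  → β₁ A' | ... | β_n A'
  A' → α₁ A' | ... | α_m A' | ε

C → n becomes C → n C'
C → C id becomes C' → id C'
C → C n becomes C' → n C'
Add C' → ε

Resulting grammar:
C → n C'
C' → id C'
C' → n C'
C' → ε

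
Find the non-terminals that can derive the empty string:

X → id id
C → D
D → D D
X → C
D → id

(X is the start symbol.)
None

A non-terminal is nullable if it can derive ε (the empty string): either it has an ε-production, or it has a production whose right-hand side consists entirely of nullable non-terminals.

There are no ε-productions, so no non-terminal can derive ε.
No non-terminals are nullable.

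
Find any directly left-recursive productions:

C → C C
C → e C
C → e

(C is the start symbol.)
Yes, C is left-recursive

C → C C: LEFT RECURSIVE (starts with C)
C → e C: starts with e
C → e: starts with e

The grammar has direct left recursion on: C.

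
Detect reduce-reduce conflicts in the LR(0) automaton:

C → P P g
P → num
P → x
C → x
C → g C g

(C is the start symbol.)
Yes — I5: [C → x .] vs [P → x .]

Augment with C' → C and build the canonical LR(0) collection (I0 = CLOSURE({[C' → . C]}), then GOTO on every symbol after a dot until no new states appear). It has 11 states:
  I0: { [C → . P P g], [C → . g C g], [C → . x], [C' → . C], [P → . num], [P → . x] }  — shift
  I1: { [C' → C .] }  — accept
  I2: { [C → P . P g], [P → . num], [P → . x] }  — shift
  I3: { [C → . P P g], [C → . g C g], [C → . x], [C → g . C g], [P → . num], [P → . x] }  — shift
  I4: { [P → num .] }  — reduce
  I5: { [C → x .], [P → x .] }  — 2 reduces
  I6: { [C → g C . g] }  — shift
  I7: { [C → g C g .] }  — reduce
  I8: { [C → P P . g] }  — shift
  I9: { [P → x .] }  — reduce
  I10: { [C → P P g .] }  — reduce

I5 contains complete items [C → x .], [P → x .] — reduce-reduce conflict.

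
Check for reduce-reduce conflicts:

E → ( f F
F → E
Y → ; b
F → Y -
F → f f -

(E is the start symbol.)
No reduce-reduce conflicts

Augment with E' → E and build the canonical LR(0) collection (I0 = CLOSURE({[E' → . E]}), then GOTO on every symbol after a dot until no new states appear). It has 13 states:
  I0: { [E → . ( f F], [E' → . E] }  — shift
  I1: { [E → ( . f F] }  — shift
  I2: { [E' → E .] }  — accept
  I3: { [E → ( f . F], [E → . ( f F], [F → . E], [F → . Y -], [F → . f f -], [Y → . ; b] }  — shift
  I4: { [Y → ; . b] }  — shift
  I5: { [F → E .] }  — reduce
  I6: { [E → ( f F .] }  — reduce
  I7: { [F → Y . -] }  — shift
  I8: { [F → f . f -] }  — shift
  I9: { [F → f f . -] }  — shift
  I10: { [F → f f - .] }  — reduce
  I11: { [F → Y - .] }  — reduce
  I12: { [Y → ; b .] }  — reduce

No state contains more than one complete item.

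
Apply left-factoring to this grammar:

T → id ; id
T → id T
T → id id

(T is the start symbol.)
Left-factoring transforms A → αβ₁ | αβ₂ into A → αA' and A' → β₁ | β₂
(α is the longest common prefix among the alternatives). Repeat until
no nonterminal has two alternatives with a common prefix.

Round 1: T has alternatives sharing prefix 'id'. Introduce T': T → id T'
  Add: T' → ; id
  Add: T' → T
  Add: T' → id

No remaining common prefixes — done.

Resulting grammar:
T → id T'
T' → ; id
T' → T
T' → id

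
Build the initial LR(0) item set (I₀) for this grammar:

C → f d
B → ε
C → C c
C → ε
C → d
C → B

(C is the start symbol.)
First, augment the grammar with C' → C
I₀ = CLOSURE({ [C' → . C] }):
  [C' → . C] has the dot before C: add [C → . f d], [C → . C c], [C → .], [C → . d], [C → . B]
  [C → . B] has the dot before B: add [B → .]
No further items can be added.

I₀ = { [B → .], [C → . B], [C → . C c], [C → . d], [C → . f d], [C → .], [C' → . C] }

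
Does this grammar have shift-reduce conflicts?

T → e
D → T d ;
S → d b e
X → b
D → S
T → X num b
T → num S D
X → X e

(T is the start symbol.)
No shift-reduce conflicts

A shift-reduce conflict occurs when an LR(0) state has both:
  - a complete (reduce) item [A → α .] (dot at the end), and
  - a shift item [B → β . c γ] (dot before a terminal).

Augment with T' → T and build the canonical LR(0) collection (I0 = CLOSURE({[T' → . T]}), then GOTO on every symbol after a dot until no new states appear). It has 18 states:
  I0: { [T → . X num b], [T → . e], [T → . num S D], [T' → . T], [X → . X e], [X → . b] }  — shift
  I1: { [T' → T .] }  — accept
  I2: { [T → X . num b], [X → X . e] }  — shift
  I3: { [X → b .] }  — reduce
  I4: { [T → e .] }  — reduce
  I5: { [S → . d b e], [T → num . S D] }  — shift
  I6: { [D → . S], [D → . T d ;], [S → . d b e], [T → . X num b], [T → . e], [T → . num S D], [T → num S . D], [X → . X e], [X → . b] }  — shift
  I7: { [S → d . b e] }  — shift
  I8: { [S → d b . e] }  — shift
  I9: { [S → d b e .] }  — reduce
  I10: { [T → num S D .] }  — reduce
  I11: { [D → S .] }  — reduce
  I12: { [D → T . d ;] }  — shift
  I13: { [D → T d . ;] }  — shift
  I14: { [D → T d ; .] }  — reduce
  I15: { [X → X e .] }  — reduce
  I16: { [T → X num . b] }  — shift
  I17: { [T → X num b .] }  — reduce

No state contains both a complete item and a shift item.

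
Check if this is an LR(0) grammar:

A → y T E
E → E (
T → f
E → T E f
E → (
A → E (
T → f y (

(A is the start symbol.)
A grammar is LR(0) if no state in the canonical LR(0) collection has:
  - both a shift item (dot before a terminal) and a complete item (shift-reduce conflict), or
  - two or more complete items (reduce-reduce conflict; the accept item [A' → A .] counts as a complete item here).

Augment with A' → A and build the canonical LR(0) collection (I0 = CLOSURE({[A' → . A]}), then GOTO on every symbol after a dot until no new states appear). It has 15 states:
  I0: { [A → . E (], [A → . y T E], [A' → . A], [E → . (], [E → . E (], [E → . T E f], [T → . f y (], [T → . f] }  — shift
  I1: { [E → ( .] }  — reduce
  I2: { [A' → A .] }  — accept
  I3: { [A → E . (], [E → E . (] }  — shift
  I4: { [E → . (], [E → . E (], [E → . T E f], [E → T . E f], [T → . f y (], [T → . f] }  — shift
  I5: { [T → f . y (], [T → f .] }  — shift, reduce
  I6: { [A → y . T E], [T → . f y (], [T → . f] }  — shift
  I7: { [A → y T . E], [E → . (], [E → . E (], [E → . T E f], [T → . f y (], [T → . f] }  — shift
  I8: { [A → y T E .], [E → E . (] }  — shift, reduce
  I9: { [E → E ( .] }  — reduce
  I10: { [T → f y . (] }  — shift
  I11: { [T → f y ( .] }  — reduce
  I12: { [E → E . (], [E → T E . f] }  — shift
  I13: { [E → T E f .] }  — reduce
  I14: { [A → E ( .], [E → E ( .] }  — 2 reduces

Conflict in state I5:
  Shift-reduce conflict between [T → f .] and [T → f . y (]
So the grammar is NOT LR(0).

Answer: No. Shift-reduce conflict between [T → f .] and [T → f . y (]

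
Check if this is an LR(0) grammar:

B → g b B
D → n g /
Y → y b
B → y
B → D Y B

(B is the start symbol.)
Yes, the grammar is LR(0)

Augment with B' → B and build the canonical LR(0) collection (I0 = CLOSURE({[B' → . B]}), then GOTO on every symbol after a dot until no new states appear). It has 14 states:
  I0: { [B → . D Y B], [B → . g b B], [B → . y], [B' → . B], [D → . n g /] }  — shift
  I1: { [B' → B .] }  — accept
  I2: { [B → D . Y B], [Y → . y b] }  — shift
  I3: { [B → g . b B] }  — shift
  I4: { [D → n . g /] }  — shift
  I5: { [B → y .] }  — reduce
  I6: { [D → n g . /] }  — shift
  I7: { [D → n g / .] }  — reduce
  I8: { [B → . D Y B], [B → . g b B], [B → . y], [B → g b . B], [D → . n g /] }  — shift
  I9: { [B → g b B .] }  — reduce
  I10: { [B → . D Y B], [B → . g b B], [B → . y], [B → D Y . B], [D → . n g /] }  — shift
  I11: { [Y → y . b] }  — shift
  I12: { [Y → y b .] }  — reduce
  I13: { [B → D Y B .] }  — reduce

Every state is either a pure shift/goto state or contains exactly one complete item and nothing to shift — no conflicts. The grammar is LR(0).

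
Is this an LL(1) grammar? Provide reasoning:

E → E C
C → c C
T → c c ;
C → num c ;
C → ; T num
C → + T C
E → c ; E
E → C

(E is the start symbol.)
No. Predict set conflict for E: { 'c' }

Relevant sets:
  FIRST(E) = { '+', ';', 'c', 'num' }
  FIRST(C) = { '+', ';', 'c', 'num' }

For E:
  PREDICT(E → E C) = { '+', ';', 'c', 'num' }
  PREDICT(E → c ';' E) = { 'c' }
  PREDICT(E → C) = { '+', ';', 'c', 'num' }
For C:
  PREDICT(C → c C) = { 'c' }
  PREDICT(C → num c ';') = { 'num' }
  PREDICT(C → ';' T num) = { ';' }
  PREDICT(C → '+' T C) = { '+' }
T has a single production, so nothing to check there.

Conflict found: Predict set conflict for E: { 'c' }
The grammar is NOT LL(1).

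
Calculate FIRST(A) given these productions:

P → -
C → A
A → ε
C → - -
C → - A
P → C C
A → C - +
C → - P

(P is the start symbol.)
{ '-', ε }

FIRST sets of the other non-terminals involved (by the same procedure, iterated to a fixed point):
  FIRST(C) = { '-', ε }

From A → ε:
  - ε-production, so ε ∈ FIRST(A)
From A → C - +:
  - C is a non-terminal: add FIRST(C) \ {ε} = { '-' }
    C is nullable, so continue to the next symbol
  - '-' is a terminal: add '-' and stop

Collecting: FIRST(A) = { '-', ε }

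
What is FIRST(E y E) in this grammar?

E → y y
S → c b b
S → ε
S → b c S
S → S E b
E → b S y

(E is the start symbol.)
FIRST sets of the non-terminals involved (from the grammar, by fixed-point iteration):
  FIRST(E) = { 'b', 'y' }

To compute FIRST(E y E), process the symbols left to right:
Symbol E is a non-terminal. Add FIRST(E) \ {ε} = { 'b', 'y' }
E is not nullable (ε ∉ FIRST(E)), so stop here.
FIRST(E y E) = { 'b', 'y' }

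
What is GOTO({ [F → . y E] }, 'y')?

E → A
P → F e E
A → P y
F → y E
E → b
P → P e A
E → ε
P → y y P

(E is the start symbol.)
{ [A → . P y], [E → . A], [E → . b], [E → .], [F → . y E], [F → y . E], [P → . F e E], [P → . P e A], [P → . y y P] }

GOTO(I, 'y') = CLOSURE({ [A → αX.β] : [A → α.Xβ] ∈ I, X = 'y' })

Items with dot before 'y', with the dot advanced:
  [F → . y E] → [F → y . E]
Closure of the advanced items:
  [F → y . E] has the dot before E: add [E → . A], [E → . b], [E → .]
  [E → . A] has the dot before A: add [A → . P y]
  [A → . P y] has the dot before P: add [P → . F e E], [P → . P e A], [P → . y y P]
  [P → . F e E] has the dot before F: add [F → . y E]

GOTO = { [A → . P y], [E → . A], [E → . b], [E → .], [F → . y E], [F → y . E], [P → . F e E], [P → . P e A], [P → . y y P] }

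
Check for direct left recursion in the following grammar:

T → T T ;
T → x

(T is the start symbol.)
Yes, T is left-recursive

Direct left recursion occurs when N → N α for some non-terminal N (the right-hand side begins with the left-hand side itself).

T → T T ;: LEFT RECURSIVE (starts with T)
T → x: starts with x

The grammar has direct left recursion on: T.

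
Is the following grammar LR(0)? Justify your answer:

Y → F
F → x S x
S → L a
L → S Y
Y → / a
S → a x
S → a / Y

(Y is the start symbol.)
Augment with Y' → Y and build the canonical LR(0) collection (I0 = CLOSURE({[Y' → . Y]}), then GOTO on every symbol after a dot until no new states appear). It has 15 states:
  I0: { [F → . x S x], [Y → . / a], [Y → . F], [Y' → . Y] }  — shift
  I1: { [Y → / . a] }  — shift
  I2: { [Y → F .] }  — reduce
  I3: { [Y' → Y .] }  — accept
  I4: { [F → x . S x], [L → . S Y], [S → . L a], [S → . a / Y], [S → . a x] }  — shift
  I5: { [S → L . a] }  — shift
  I6: { [F → . x S x], [F → x S . x], [L → S . Y], [Y → . / a], [Y → . F] }  — shift
  I7: { [S → a . / Y], [S → a . x] }  — shift
  I8: { [F → . x S x], [S → a / . Y], [Y → . / a], [Y → . F] }  — shift
  I9: { [S → a x .] }  — reduce
  I10: { [S → a / Y .] }  — reduce
  I11: { [L → S Y .] }  — reduce
  I12: { [F → x . S x], [F → x S x .], [L → . S Y], [S → . L a], [S → . a / Y], [S → . a x] }  — shift, reduce
  I13: { [S → L a .] }  — reduce
  I14: { [Y → / a .] }  — reduce

Conflict in state I12:
  Shift-reduce conflict between [F → x S x .] and [S → . a / Y]
So the grammar is NOT LR(0).

Answer: No. Shift-reduce conflict between [F → x S x .] and [S → . a / Y]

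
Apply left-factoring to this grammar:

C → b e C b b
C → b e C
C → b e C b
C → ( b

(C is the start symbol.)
Left-factoring transforms A → αβ₁ | αβ₂ into A → αA' and A' → β₁ | β₂
(α is the longest common prefix among the alternatives). Repeat until
no nonterminal has two alternatives with a common prefix.

Round 1: C has alternatives sharing prefix 'b e C'. Introduce C': C → b e C C'
  Add: C' → b b
  Add: C' → ε
  Add: C' → b

Round 2: C' has alternatives sharing prefix 'b'. Introduce C'': C' → b C''
  Add: C'' → b
  Add: C'' → ε

No remaining common prefixes — done.

Resulting grammar:
C → b e C C'
C' → b C''
C'' → b
C'' → ε
C' → ε
C → ( b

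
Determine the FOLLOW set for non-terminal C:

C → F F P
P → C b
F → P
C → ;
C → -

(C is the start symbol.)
To compute FOLLOW(C), find every occurrence of C on a right-hand side N → α C β: add FIRST(β) \ {ε}, and if β is empty or nullable also add FOLLOW(N). Iterate to a fixed point.

C is the start symbol, so $ ∈ FOLLOW(C).
In P → C b: C is followed by b, add FIRST(b) \ {ε} = { 'b' }

Taking the union: FOLLOW(C) = { $, 'b' }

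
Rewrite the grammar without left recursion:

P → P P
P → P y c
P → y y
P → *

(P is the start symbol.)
P is directly left-recursive. The standard transformation for
  A → A α₁ | ... | A α_m | β₁ | ... | β_n
is
  A  → β₁ A' | ... | β_n A'
  A' → α₁ A' | ... | α_m A' | ε

P → y y becomes P → y y P'
P → * becomes P → * P'
P → P P becomes P' → P P'
P → P y c becomes P' → y c P'
Add P' → ε

Resulting grammar:
P → y y P'
P → * P'
P' → P P'
P' → y c P'
P' → ε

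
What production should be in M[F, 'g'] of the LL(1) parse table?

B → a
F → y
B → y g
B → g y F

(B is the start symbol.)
To find M[F, 'g'], we find productions for F where 'g' is in the predict set (PREDICT(N → α) = (FIRST(α) \ {ε}) ∪ (FOLLOW(N) if α ⇒* ε)).

F → y: PREDICT = { 'y' }

M[F, 'g'] is empty (no production applies)

Answer: Empty (error entry)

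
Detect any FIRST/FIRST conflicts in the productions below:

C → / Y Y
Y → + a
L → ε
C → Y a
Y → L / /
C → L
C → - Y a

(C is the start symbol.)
A FIRST/FIRST conflict occurs when two productions N → α and N → β for the same non-terminal have FIRST(α) ∩ FIRST(β) ≠ ∅ (with ε ∈ FIRST of a nullable right-hand side, so two nullable alternatives also conflict).

FIRST sets of the non-terminals at (or reachable through a nullable prefix from) the front of some alternative:
  FIRST(Y) = { '+', '/' }
  FIRST(L) = { ε }

Productions for C:
  C → / Y Y: FIRST = { '/' }
  C → Y a: FIRST = { '+', '/' }
  C → L: FIRST = { ε }
  C → - Y a: FIRST = { '-' }
Productions for Y:
  Y → + a: FIRST = { '+' }
  Y → L / /: FIRST = { '/' }
L has only one production, so no FIRST/FIRST conflict is possible there.

Conflict for C: C → / Y Y and C → Y a
  Overlap: { '/' }

Answer: Yes. C → '/' Y Y / C → Y a on { '/' }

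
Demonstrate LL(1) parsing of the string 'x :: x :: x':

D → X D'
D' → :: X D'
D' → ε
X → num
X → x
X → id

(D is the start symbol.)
Stack is shown with the top on the left.

Stack      Input          Action
--------------------------------
D $        x :: x :: x $  output D → X D'
X D' $     x :: x :: x $  output X → x
x D' $     x :: x :: x $  match 'x'
D' $       :: x :: x $    output D' → :: X D'
:: X D' $  :: x :: x $    match '::'
X D' $     x :: x $       output X → x
x D' $     x :: x $       match 'x'
D' $       :: x $         output D' → :: X D'
:: X D' $  :: x $         match '::'
X D' $     x $            output X → x
x D' $     x $            match 'x'
D' $       $              output D' → ε
$          $              accept

The string is accepted.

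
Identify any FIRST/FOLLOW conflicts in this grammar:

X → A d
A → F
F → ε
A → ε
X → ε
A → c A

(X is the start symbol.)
No FIRST/FOLLOW conflicts.

Nullable non-terminals: A, F, X.
FIRST sets used below: FIRST(F) = { ε }, FIRST(A) = { 'c', ε }

A: nullable alternative(s) A → F, A → ε; FOLLOW(A) = { 'd' }
  A → F: FIRST \ {ε} = { } — disjoint from FOLLOW(A)
  A → ε: FIRST \ {ε} = { } — disjoint from FOLLOW(A)
  A → c A: FIRST \ {ε} = { 'c' } — disjoint from FOLLOW(A)
F has a nullable alternative but only one production, so nothing to check.

X: nullable alternative(s) X → ε; FOLLOW(X) = { $ }
  X → A d: FIRST \ {ε} = { 'c', 'd' } — disjoint from FOLLOW(X)
  X → ε: FIRST \ {ε} = { } — this is the only nullable alternative, skip

No FIRST/FOLLOW conflicts found.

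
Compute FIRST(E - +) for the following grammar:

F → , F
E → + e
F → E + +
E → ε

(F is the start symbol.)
{ '+', '-' }

FIRST sets of the non-terminals involved (from the grammar, by fixed-point iteration):
  FIRST(E) = { '+', ε }

To compute FIRST(E - +), process the symbols left to right:
Symbol E is a non-terminal. Add FIRST(E) \ {ε} = { '+' }
E is nullable (ε ∈ FIRST(E)), continue to the next symbol.
Symbol - is a terminal. Add '-' and stop.
FIRST(E - +) = { '+', '-' }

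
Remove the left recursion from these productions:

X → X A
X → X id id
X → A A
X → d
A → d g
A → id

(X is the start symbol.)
X → A A X'
X → d X'
X' → A X'
X' → id id X'
X' → ε
A → d g
A → id

X is directly left-recursive. The standard transformation for
  A → A α₁ | ... | A α_m | β₁ | ... | β_n
is
  A  → β₁ A' | ... | β_n A'
  A' → α₁ A' | ... | α_m A' | ε

X → A A becomes X → A A X'
X → d becomes X → d X'
X → X A becomes X' → A X'
X → X id id becomes X' → id id X'
Add X' → ε

Productions for other non-terminals are unchanged:
  A → d g
  A → id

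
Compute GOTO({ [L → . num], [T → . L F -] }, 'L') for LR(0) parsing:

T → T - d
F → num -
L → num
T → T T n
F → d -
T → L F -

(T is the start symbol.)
{ [F → . d -], [F → . num -], [T → L . F -] }

GOTO(I, 'L') = CLOSURE({ [A → αX.β] : [A → α.Xβ] ∈ I, X = 'L' })

Items with dot before 'L', with the dot advanced:
  [T → . L F -] → [T → L . F -]
Closure of the advanced items:
  [T → L . F -] has the dot before F: add [F → . num -], [F → . d -]

GOTO = { [F → . d -], [F → . num -], [T → L . F -] }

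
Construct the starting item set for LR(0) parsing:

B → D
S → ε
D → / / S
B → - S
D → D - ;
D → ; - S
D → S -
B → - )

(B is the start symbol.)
First, augment the grammar with B' → B
I₀ = CLOSURE({ [B' → . B] }):
  [B' → . B] has the dot before B: add [B → . D], [B → . - S], [B → . - )]
  [B → . D] has the dot before D: add [D → . / / S], [D → . D - ;], [D → . ; - S], [D → . S -]
  [D → . S -] has the dot before S: add [S → .]
No further items can be added.

I₀ = { [B → . - )], [B → . - S], [B → . D], [B' → . B], [D → . / / S], [D → . ; - S], [D → . D - ;], [D → . S -], [S → .] }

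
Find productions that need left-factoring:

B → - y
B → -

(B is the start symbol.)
Yes, B has productions with common prefix '-'

Left-factoring is needed when two productions for the same non-terminal
share a common prefix on the right-hand side.

Productions for B:
  B → - y
  B → -

Found common prefix '-' in productions for B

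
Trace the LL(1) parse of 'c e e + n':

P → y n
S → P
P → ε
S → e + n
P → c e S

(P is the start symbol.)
LL(1) parsing maintains a stack (initially the start symbol over $) and the input. At each step: if the stack top is a terminal, match it against the current input token; if it is a non-terminal N, replace it with the RHS of M[N, lookahead] (the unique production whose predict set contains the lookahead).

Stack is shown with the top on the left.

Stack    Input        Action
----------------------------
P $      c e e + n $  output P → c e S
c e S $  c e e + n $  match 'c'
e S $    e e + n $    match 'e'
S $      e + n $      output S → e + n
e + n $  e + n $      match 'e'
+ n $    + n $        match '+'
n $      n $          match 'n'
$        $            accept

The string is accepted.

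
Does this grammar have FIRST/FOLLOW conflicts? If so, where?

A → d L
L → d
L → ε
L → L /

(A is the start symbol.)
Yes. L → L '/' with FOLLOW(L) on { '/' }

A FIRST/FOLLOW conflict occurs when a non-terminal N has a nullable alternative N → β (β ⇒* ε) and another alternative N → α with FIRST(α) ∩ FOLLOW(N) ≠ ∅: on such a lookahead the parser cannot decide between expanding α and letting N vanish via β.

Nullable non-terminals: L.
FIRST sets used below: FIRST(L) = { '/', 'd', ε }

L: nullable alternative(s) L → ε; FOLLOW(L) = { $, '/' }
  L → d: FIRST \ {ε} = { 'd' } — disjoint from FOLLOW(L)
  L → ε: FIRST \ {ε} = { } — this is the only nullable alternative, skip
  L → L /: FIRST \ {ε} = { '/', 'd' } — overlaps FOLLOW(L) on { '/' }: CONFLICT

A has no nullable alternative, so no FIRST/FOLLOW check is needed there.

So the grammar has 1 FIRST/FOLLOW conflict (marked CONFLICT above).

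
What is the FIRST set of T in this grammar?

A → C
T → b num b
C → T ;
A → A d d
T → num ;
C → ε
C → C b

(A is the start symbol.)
{ 'b', 'num' }

From T → b num b:
  - b is a terminal: add 'b' and stop
From T → num ;:
  - num is a terminal: add 'num' and stop

Collecting: FIRST(T) = { 'b', 'num' }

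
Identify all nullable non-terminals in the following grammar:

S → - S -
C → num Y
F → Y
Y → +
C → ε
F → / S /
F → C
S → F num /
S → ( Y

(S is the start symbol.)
A non-terminal is nullable if it can derive ε (the empty string): either it has an ε-production, or it has a production whose right-hand side consists entirely of nullable non-terminals.

ε-productions: C → ε
So C is immediately nullable.
F → C: every symbol on the right is nullable, so F is nullable too.
No further non-terminal can be added: every production for the remaining non-terminals contains a terminal or a non-nullable non-terminal.
Nullable = { 'C', 'F' }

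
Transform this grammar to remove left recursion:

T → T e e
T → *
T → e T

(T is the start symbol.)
T → * T'
T → e T T'
T' → e e T'
T' → ε

T is directly left-recursive. The standard transformation for
  A → A α₁ | ... | A α_m | β₁ | ... | β_n
is
  A  → β₁ A' | ... | β_n A'
  A' → α₁ A' | ... | α_m A' | ε

T → * becomes T → * T'
T → e T becomes T → e T T'
T → T e e becomes T' → e e T'
Add T' → ε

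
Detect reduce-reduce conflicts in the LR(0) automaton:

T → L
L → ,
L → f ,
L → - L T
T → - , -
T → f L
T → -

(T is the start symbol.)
Augment with T' → T and build the canonical LR(0) collection (I0 = CLOSURE({[T' → . T]}), then GOTO on every symbol after a dot until no new states appear). It has 15 states:
  I0: { [L → . ,], [L → . - L T], [L → . f ,], [T → . - , -], [T → . -], [T → . L], [T → . f L], [T' → . T] }  — shift
  I1: { [L → , .] }  — reduce
  I2: { [L → - . L T], [L → . ,], [L → . - L T], [L → . f ,], [T → - . , -], [T → - .] }  — shift, reduce
  I3: { [T → L .] }  — reduce
  I4: { [T' → T .] }  — accept
  I5: { [L → . ,], [L → . - L T], [L → . f ,], [L → f . ,], [T → f . L] }  — shift
  I6: { [L → , .], [L → f , .] }  — 2 reduces
  I7: { [L → - . L T], [L → . ,], [L → . - L T], [L → . f ,] }  — shift
  I8: { [T → f L .] }  — reduce
  I9: { [L → f . ,] }  — shift
  I10: { [L → f , .] }  — reduce
  I11: { [L → - L . T], [L → . ,], [L → . - L T], [L → . f ,], [T → . - , -], [T → . -], [T → . L], [T → . f L] }  — shift
  I12: { [L → - L T .] }  — reduce
  I13: { [L → , .], [T → - , . -] }  — shift, reduce
  I14: { [T → - , - .] }  — reduce

I6 contains complete items [L → , .], [L → f , .] — reduce-reduce conflict.

Answer: Yes — I6: [L → , .] vs [L → f , .]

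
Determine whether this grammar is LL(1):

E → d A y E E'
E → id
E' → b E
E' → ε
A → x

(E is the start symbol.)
A grammar is LL(1) if for each non-terminal N with multiple productions, the predict sets of those productions are pairwise disjoint, where PREDICT(N → α) = (FIRST(α) \ {ε}) ∪ (FOLLOW(N) if α ⇒* ε).

Relevant sets:
  FOLLOW(E') = { $, 'b' }

For E:
  PREDICT(E → d A y E E') = { 'd' }
  PREDICT(E → id) = { 'id' }
For E':
  PREDICT(E' → b E) = { 'b' }
  PREDICT(E' → ε) = { $, 'b' }
A has a single production, so nothing to check there.

Conflict found: Predict set conflict for E': { 'b' }
The grammar is NOT LL(1).

Answer: No. Predict set conflict for E': { 'b' }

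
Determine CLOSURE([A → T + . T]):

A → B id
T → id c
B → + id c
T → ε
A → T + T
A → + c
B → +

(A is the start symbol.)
{ [A → T + . T], [T → . id c], [T → .] }

To compute CLOSURE, for each item [A → α.Bβ] where B is a non-terminal, add [B → .γ] for all productions B → γ; repeat for the newly added items until nothing changes.

Start with: [A → T + . T]
  [A → T + . T] has the dot before T: add [T → . id c], [T → .]
No further items can be added.

CLOSURE = { [A → T + . T], [T → . id c], [T → .] }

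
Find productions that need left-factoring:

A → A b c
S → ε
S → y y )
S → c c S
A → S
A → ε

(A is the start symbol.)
Left-factoring is needed when two productions for the same non-terminal
share a common prefix on the right-hand side.

Productions for A:
  A → A b c
  A → S
  A → ε
Productions for S:
  S → ε
  S → y y )
  S → c c S

No common prefixes found.

Answer: No, left-factoring is not needed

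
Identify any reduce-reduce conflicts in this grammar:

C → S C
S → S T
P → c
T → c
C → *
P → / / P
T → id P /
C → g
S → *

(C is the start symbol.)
Yes — I1: [C → * .] vs [S → * .]

A reduce-reduce conflict occurs when an LR(0) state has two complete items [A → α .] and [B → β .] — both call for a reduction, and with no lookahead the parser cannot choose between them.

Augment with C' → C and build the canonical LR(0) collection (I0 = CLOSURE({[C' → . C]}), then GOTO on every symbol after a dot until no new states appear). It has 15 states:
  I0: { [C → . *], [C → . S C], [C → . g], [C' → . C], [S → . *], [S → . S T] }  — shift
  I1: { [C → * .], [S → * .] }  — 2 reduces
  I2: { [C' → C .] }  — accept
  I3: { [C → . *], [C → . S C], [C → . g], [C → S . C], [S → . *], [S → . S T], [S → S . T], [T → . c], [T → . id P /] }  — shift
  I4: { [C → g .] }  — reduce
  I5: { [C → S C .] }  — reduce
  I6: { [S → S T .] }  — reduce
  I7: { [T → c .] }  — reduce
  I8: { [P → . / / P], [P → . c], [T → id . P /] }  — shift
  I9: { [P → / . / P] }  — shift
  I10: { [T → id P . /] }  — shift
  I11: { [P → c .] }  — reduce
  I12: { [T → id P / .] }  — reduce
  I13: { [P → . / / P], [P → . c], [P → / / . P] }  — shift
  I14: { [P → / / P .] }  — reduce

I1 contains complete items [C → * .], [S → * .] — reduce-reduce conflict.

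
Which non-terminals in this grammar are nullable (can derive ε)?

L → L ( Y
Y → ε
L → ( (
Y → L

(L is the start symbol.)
A non-terminal is nullable if it can derive ε (the empty string): either it has an ε-production, or it has a production whose right-hand side consists entirely of nullable non-terminals.

ε-productions: Y → ε
So Y is immediately nullable.
No further non-terminal can be added: every production for the remaining non-terminals contains a terminal or a non-nullable non-terminal.
Nullable = { 'Y' }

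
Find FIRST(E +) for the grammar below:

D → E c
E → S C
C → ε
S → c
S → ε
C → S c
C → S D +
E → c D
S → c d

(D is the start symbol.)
{ '+', 'c' }

FIRST sets of the non-terminals involved (from the grammar, by fixed-point iteration):
  FIRST(E) = { 'c', ε }

To compute FIRST(E +), process the symbols left to right:
Symbol E is a non-terminal. Add FIRST(E) \ {ε} = { 'c' }
E is nullable (ε ∈ FIRST(E)), continue to the next symbol.
Symbol + is a terminal. Add '+' and stop.
FIRST(E +) = { '+', 'c' }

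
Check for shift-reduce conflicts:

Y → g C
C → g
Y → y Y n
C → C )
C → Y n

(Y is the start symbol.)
A shift-reduce conflict occurs when an LR(0) state has both:
  - a complete (reduce) item [A → α .] (dot at the end), and
  - a shift item [B → β . c γ] (dot before a terminal).

Augment with Y' → Y and build the canonical LR(0) collection (I0 = CLOSURE({[Y' → . Y]}), then GOTO on every symbol after a dot until no new states appear). It has 11 states:
  I0: { [Y → . g C], [Y → . y Y n], [Y' → . Y] }  — shift
  I1: { [Y' → Y .] }  — accept
  I2: { [C → . C )], [C → . Y n], [C → . g], [Y → . g C], [Y → . y Y n], [Y → g . C] }  — shift
  I3: { [Y → . g C], [Y → . y Y n], [Y → y . Y n] }  — shift
  I4: { [Y → y Y . n] }  — shift
  I5: { [Y → y Y n .] }  — reduce
  I6: { [C → C . )], [Y → g C .] }  — shift, reduce
  I7: { [C → Y . n] }  — shift
  I8: { [C → . C )], [C → . Y n], [C → . g], [C → g .], [Y → . g C], [Y → . y Y n], [Y → g . C] }  — shift, reduce
  I9: { [C → Y n .] }  — reduce
  I10: { [C → C ) .] }  — reduce

I6 contains reduce item [Y → g C .] and shift item [C → C . )] — shift-reduce conflict.
I8 contains reduce item [C → g .] and shift items [C → . g], [Y → . g C], [Y → . y Y n] — shift-reduce conflict.

Answer: Yes — I6: [Y → g C .] vs [C → C . )]; I8: [C → g .] vs [C → . g]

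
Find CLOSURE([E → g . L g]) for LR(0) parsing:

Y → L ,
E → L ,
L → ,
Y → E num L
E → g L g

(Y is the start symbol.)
{ [E → g . L g], [L → . ,] }

To compute CLOSURE, for each item [A → α.Bβ] where B is a non-terminal, add [B → .γ] for all productions B → γ; repeat for the newly added items until nothing changes.

Start with: [E → g . L g]
  [E → g . L g] has the dot before L: add [L → . ,]
No further items can be added.

CLOSURE = { [E → g . L g], [L → . ,] }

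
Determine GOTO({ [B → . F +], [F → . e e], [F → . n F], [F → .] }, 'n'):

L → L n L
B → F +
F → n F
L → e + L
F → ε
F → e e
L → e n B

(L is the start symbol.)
GOTO(I, 'n') = CLOSURE({ [A → αX.β] : [A → α.Xβ] ∈ I, X = 'n' })

Items with dot before 'n', with the dot advanced:
  [F → . n F] → [F → n . F]
Closure of the advanced items:
  [F → n . F] has the dot before F: add [F → . n F], [F → .], [F → . e e]

GOTO = { [F → . e e], [F → . n F], [F → .], [F → n . F] }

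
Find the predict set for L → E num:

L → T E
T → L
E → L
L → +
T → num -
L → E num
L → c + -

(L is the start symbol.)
PREDICT(L → E num) = (FIRST(RHS) \ {ε}) ∪ (FOLLOW(L) if ε ∈ FIRST(RHS), i.e. RHS ⇒* ε)
FIRST(E) = { '+', 'c', 'num' }
FIRST(E num) = { '+', 'c', 'num' }
ε ∉ FIRST(E num), so FOLLOW(L) is not added.
PREDICT(L → E num) = { '+', 'c', 'num' }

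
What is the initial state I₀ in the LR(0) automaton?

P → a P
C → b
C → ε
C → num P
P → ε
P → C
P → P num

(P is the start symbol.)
{ [C → . b], [C → . num P], [C → .], [P → . C], [P → . P num], [P → . a P], [P → .], [P' → . P] }

First, augment the grammar with P' → P
I₀ = CLOSURE({ [P' → . P] }):
  [P' → . P] has the dot before P: add [P → . a P], [P → .], [P → . C], [P → . P num]
  [P → . C] has the dot before C: add [C → . b], [C → .], [C → . num P]
No further items can be added.

I₀ = { [C → . b], [C → . num P], [C → .], [P → . C], [P → . P num], [P → . a P], [P → .], [P' → . P] }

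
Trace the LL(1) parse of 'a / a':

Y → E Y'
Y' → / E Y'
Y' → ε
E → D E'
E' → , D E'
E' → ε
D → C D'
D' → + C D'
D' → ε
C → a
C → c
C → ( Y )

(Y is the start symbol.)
Stack is shown with the top on the left.

Stack         Input    Action
-----------------------------
Y $           a / a $  output Y → E Y'
E Y' $        a / a $  output E → D E'
D E' Y' $     a / a $  output D → C D'
C D' E' Y' $  a / a $  output C → a
a D' E' Y' $  a / a $  match 'a'
D' E' Y' $    / a $    output D' → ε
E' Y' $       / a $    output E' → ε
Y' $          / a $    output Y' → / E Y'
/ E Y' $      / a $    match '/'
E Y' $        a $      output E → D E'
D E' Y' $     a $      output D → C D'
C D' E' Y' $  a $      output C → a
a D' E' Y' $  a $      match 'a'
D' E' Y' $    $        output D' → ε
E' Y' $       $        output E' → ε
Y' $          $        output Y' → ε
$             $        accept

The string is accepted.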